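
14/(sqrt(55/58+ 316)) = 14 * sqrt(1066214)/18383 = 0.79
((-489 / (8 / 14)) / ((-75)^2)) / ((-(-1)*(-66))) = 1141 / 495000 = 0.00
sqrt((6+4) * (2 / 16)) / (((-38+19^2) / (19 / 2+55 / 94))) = 237 * sqrt(5) / 15181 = 0.03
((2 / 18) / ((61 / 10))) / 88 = 5 / 24156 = 0.00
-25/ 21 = -1.19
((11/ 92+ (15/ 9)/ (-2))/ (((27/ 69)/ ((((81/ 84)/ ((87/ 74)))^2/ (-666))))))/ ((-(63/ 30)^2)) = -182225/ 436156056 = -0.00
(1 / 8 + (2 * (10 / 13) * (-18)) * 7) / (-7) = 20147 / 728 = 27.67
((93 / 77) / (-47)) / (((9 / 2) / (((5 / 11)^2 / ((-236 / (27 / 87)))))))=2325 / 1498490378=0.00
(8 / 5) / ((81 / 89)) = 1.76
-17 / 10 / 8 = -17 / 80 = -0.21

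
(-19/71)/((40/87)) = -1653/2840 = -0.58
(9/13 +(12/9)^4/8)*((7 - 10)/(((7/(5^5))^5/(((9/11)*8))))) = -2729892730712890625000/7210203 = -378615238809904.61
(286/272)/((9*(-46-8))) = -143/66096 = -0.00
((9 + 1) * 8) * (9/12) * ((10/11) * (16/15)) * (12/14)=3840/77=49.87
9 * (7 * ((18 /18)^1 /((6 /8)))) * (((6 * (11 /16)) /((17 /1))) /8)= 2.55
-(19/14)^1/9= -19/126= -0.15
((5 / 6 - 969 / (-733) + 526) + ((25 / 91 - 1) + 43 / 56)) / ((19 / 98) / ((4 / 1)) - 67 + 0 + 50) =-5919040379 / 189960615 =-31.16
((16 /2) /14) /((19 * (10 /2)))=4 /665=0.01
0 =0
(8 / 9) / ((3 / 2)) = 16 / 27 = 0.59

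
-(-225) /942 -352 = -110453 /314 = -351.76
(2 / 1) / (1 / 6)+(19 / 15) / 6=1099 / 90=12.21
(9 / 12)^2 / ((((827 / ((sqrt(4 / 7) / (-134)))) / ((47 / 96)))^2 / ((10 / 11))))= 11045 / 1936606090338304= 0.00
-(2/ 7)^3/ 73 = -8/ 25039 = -0.00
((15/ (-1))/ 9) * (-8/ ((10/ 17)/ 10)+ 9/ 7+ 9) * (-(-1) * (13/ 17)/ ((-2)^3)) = -7150/ 357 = -20.03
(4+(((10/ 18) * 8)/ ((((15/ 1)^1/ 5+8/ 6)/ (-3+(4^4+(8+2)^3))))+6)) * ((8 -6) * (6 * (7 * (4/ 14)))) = 404080/ 13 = 31083.08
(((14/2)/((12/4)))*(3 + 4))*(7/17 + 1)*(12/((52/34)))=2352/13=180.92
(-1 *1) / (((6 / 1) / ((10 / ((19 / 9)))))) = -15 / 19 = -0.79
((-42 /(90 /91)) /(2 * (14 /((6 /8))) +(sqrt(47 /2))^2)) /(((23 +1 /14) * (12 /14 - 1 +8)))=-124852 /32421125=-0.00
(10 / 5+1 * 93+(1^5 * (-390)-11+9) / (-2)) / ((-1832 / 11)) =-3201 / 1832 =-1.75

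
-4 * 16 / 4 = -16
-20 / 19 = -1.05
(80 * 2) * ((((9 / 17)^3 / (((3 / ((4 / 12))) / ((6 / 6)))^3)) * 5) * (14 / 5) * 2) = 4480 / 4913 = 0.91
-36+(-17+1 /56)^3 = -4933.53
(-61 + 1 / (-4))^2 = 60025 / 16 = 3751.56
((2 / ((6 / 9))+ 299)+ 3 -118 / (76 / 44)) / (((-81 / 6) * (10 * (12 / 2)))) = -1499 / 5130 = -0.29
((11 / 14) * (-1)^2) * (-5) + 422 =5853 / 14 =418.07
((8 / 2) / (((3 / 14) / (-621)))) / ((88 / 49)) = -71001 / 11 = -6454.64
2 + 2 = 4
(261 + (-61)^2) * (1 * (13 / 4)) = 25883 / 2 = 12941.50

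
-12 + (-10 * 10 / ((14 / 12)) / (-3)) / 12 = -202 / 21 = -9.62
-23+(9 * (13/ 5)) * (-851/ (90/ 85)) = -188301/ 10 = -18830.10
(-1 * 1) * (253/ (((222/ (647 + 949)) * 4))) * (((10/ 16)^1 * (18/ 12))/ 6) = -168245/ 2368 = -71.05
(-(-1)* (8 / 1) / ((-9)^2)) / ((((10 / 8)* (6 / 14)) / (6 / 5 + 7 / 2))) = 0.87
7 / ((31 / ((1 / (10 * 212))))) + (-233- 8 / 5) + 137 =-1282853 / 13144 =-97.60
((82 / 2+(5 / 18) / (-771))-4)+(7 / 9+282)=4437871 / 13878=319.78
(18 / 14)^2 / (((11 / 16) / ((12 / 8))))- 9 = -2907 / 539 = -5.39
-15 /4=-3.75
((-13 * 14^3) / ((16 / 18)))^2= 1610497161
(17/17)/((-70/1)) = -1/70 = -0.01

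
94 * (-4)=-376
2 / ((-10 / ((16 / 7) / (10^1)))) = -8 / 175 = -0.05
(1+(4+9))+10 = 24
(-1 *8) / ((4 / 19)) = -38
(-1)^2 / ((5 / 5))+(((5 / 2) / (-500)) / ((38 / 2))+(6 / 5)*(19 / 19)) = 8359 / 3800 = 2.20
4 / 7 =0.57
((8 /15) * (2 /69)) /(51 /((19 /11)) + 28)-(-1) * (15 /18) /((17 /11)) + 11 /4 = 253044707 /76925340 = 3.29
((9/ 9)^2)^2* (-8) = -8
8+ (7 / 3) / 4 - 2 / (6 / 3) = 7.58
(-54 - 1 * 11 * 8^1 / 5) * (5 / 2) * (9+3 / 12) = -1655.75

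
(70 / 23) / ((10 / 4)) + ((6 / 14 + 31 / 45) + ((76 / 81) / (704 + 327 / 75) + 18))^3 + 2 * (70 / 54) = 20351044566339546081029660014 / 2910510293159650307702625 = 6992.26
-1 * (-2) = 2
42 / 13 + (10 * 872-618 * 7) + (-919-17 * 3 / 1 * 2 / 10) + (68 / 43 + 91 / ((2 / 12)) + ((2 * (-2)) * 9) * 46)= 2359.61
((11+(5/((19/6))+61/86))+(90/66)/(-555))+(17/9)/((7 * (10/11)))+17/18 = 3043230313/209486970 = 14.53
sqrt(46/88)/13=0.06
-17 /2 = -8.50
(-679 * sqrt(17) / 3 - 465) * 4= -2716 * sqrt(17) / 3 - 1860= -5592.78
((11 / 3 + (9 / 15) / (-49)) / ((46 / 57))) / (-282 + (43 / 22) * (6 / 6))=-561374 / 34717235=-0.02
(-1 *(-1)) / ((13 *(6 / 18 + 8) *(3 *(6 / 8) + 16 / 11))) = 0.00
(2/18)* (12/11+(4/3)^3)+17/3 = 16175/2673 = 6.05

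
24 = 24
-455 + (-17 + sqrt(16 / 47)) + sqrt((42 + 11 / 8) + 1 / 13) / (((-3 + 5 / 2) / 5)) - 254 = -726 - 5*sqrt(117494) / 26 + 4*sqrt(47) / 47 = -791.33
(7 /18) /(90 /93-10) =-31 /720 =-0.04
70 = 70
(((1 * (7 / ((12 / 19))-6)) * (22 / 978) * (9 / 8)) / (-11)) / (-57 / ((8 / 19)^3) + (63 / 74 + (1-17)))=0.00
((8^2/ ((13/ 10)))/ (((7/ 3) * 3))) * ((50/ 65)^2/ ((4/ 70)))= 160000/ 2197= 72.83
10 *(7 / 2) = 35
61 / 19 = 3.21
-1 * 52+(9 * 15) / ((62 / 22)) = -127 / 31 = -4.10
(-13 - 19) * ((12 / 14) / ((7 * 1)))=-192 / 49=-3.92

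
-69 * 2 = -138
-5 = -5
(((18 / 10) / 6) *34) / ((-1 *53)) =-51 / 265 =-0.19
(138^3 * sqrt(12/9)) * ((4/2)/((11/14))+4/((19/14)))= 2011351104 * sqrt(3)/209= 16668719.16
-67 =-67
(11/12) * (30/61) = 55/122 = 0.45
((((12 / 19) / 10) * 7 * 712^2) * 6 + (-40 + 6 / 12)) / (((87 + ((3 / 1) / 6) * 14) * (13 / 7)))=1788445897 / 232180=7702.84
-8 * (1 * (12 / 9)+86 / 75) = -496 / 25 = -19.84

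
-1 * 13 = -13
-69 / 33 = -23 / 11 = -2.09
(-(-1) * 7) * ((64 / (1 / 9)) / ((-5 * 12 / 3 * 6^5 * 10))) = -7 / 2700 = -0.00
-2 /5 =-0.40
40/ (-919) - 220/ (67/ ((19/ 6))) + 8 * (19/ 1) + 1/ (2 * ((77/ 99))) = 367742003/ 2586066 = 142.20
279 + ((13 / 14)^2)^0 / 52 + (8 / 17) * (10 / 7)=1730731 / 6188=279.69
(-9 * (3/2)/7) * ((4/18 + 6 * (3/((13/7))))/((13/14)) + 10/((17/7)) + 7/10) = -1717071/57460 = -29.88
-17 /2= -8.50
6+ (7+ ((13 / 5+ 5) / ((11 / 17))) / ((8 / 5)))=895 / 44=20.34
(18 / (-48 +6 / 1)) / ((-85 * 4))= 3 / 2380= 0.00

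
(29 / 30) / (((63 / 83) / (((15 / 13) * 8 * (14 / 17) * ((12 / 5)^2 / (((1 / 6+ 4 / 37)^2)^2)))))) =748338273662976 / 76498271525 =9782.42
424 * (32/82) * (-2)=-13568/41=-330.93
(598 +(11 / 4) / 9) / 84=3077 / 432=7.12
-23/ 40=-0.58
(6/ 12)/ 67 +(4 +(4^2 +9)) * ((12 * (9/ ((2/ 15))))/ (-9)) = -349739/ 134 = -2609.99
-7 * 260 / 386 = -910 / 193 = -4.72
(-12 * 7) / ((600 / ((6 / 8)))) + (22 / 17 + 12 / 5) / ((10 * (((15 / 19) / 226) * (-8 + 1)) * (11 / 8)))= -43558447 / 3927000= -11.09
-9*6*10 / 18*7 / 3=-70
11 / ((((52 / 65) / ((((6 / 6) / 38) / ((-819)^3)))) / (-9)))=55 / 9277966152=0.00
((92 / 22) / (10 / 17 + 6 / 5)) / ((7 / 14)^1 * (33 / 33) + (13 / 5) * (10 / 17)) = 1.15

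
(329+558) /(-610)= -887 /610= -1.45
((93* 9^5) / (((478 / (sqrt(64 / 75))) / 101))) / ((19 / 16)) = 11832474816* sqrt(3) / 22705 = 902640.28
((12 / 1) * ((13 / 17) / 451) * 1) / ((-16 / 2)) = -39 / 15334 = -0.00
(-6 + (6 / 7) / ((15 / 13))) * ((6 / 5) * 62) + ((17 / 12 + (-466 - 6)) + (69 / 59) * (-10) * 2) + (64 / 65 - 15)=-1448212547 / 1610700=-899.12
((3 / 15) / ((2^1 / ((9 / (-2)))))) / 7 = -9 / 140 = -0.06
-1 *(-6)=6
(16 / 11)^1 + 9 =115 / 11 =10.45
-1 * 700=-700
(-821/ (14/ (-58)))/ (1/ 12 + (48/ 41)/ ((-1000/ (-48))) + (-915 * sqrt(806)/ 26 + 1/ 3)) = -3.41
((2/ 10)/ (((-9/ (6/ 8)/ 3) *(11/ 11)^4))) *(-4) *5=1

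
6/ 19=0.32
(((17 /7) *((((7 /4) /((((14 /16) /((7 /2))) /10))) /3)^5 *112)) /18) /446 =234339.48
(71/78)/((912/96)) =71/741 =0.10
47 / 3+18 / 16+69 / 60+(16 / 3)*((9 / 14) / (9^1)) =15391 / 840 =18.32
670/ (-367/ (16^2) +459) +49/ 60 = 16030913/ 7028220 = 2.28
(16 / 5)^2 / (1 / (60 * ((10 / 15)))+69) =2048 / 13805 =0.15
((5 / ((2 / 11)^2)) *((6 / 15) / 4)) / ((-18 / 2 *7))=-121 / 504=-0.24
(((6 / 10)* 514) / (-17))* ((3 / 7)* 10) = -9252 / 119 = -77.75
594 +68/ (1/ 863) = 59278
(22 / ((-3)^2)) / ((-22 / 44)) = -44 / 9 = -4.89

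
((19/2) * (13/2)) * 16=988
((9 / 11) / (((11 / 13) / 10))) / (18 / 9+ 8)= 117 / 121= 0.97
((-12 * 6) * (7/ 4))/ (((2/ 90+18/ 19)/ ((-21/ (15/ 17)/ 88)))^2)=-26087153463/ 2660997152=-9.80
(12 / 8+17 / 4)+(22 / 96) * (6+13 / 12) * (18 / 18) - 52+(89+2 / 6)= 25751 / 576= 44.71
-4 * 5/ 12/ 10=-1/ 6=-0.17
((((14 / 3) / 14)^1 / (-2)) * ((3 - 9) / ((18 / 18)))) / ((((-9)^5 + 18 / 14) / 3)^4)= 2401 / 360345833413946416656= 0.00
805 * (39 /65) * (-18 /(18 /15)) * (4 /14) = -2070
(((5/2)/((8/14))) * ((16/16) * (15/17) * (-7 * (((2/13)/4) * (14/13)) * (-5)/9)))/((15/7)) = 60025/206856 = 0.29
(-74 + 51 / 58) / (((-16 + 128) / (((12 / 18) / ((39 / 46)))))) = -97543 / 190008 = -0.51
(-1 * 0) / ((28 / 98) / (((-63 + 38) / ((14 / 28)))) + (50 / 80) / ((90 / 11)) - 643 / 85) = 0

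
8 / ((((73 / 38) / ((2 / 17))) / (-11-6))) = -608 / 73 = -8.33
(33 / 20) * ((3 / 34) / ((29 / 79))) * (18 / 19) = 70389 / 187340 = 0.38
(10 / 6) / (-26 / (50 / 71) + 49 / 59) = -7375 / 159696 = -0.05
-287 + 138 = -149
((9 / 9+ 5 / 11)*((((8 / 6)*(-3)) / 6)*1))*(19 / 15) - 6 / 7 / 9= -4586 / 3465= -1.32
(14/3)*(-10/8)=-35/6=-5.83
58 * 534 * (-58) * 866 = -1555661616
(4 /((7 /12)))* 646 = 31008 /7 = 4429.71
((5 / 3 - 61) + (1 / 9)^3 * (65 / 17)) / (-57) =735253 / 706401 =1.04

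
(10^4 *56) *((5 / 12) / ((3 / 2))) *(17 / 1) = 2644444.44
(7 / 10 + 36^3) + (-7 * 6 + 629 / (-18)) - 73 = 2092804 / 45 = 46506.76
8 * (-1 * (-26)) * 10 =2080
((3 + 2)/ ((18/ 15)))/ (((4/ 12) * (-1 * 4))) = -25/ 8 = -3.12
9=9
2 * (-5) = -10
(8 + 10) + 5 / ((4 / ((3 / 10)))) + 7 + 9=275 / 8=34.38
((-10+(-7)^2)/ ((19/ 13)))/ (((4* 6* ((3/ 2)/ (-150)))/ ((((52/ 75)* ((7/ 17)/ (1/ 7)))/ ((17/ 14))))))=-3014284/ 16473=-182.98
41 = 41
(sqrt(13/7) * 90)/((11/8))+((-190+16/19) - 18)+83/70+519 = 720 * sqrt(91)/77+416327/1330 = 402.23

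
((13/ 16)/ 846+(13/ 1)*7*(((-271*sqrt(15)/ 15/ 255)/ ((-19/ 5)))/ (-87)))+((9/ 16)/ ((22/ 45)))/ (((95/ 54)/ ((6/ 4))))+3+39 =30399257/ 707256 - 24661*sqrt(15)/ 1264545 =42.91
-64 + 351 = 287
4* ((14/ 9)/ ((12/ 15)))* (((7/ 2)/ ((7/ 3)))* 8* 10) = 2800/ 3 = 933.33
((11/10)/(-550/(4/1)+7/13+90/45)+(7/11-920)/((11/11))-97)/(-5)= 1621113/7975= 203.27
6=6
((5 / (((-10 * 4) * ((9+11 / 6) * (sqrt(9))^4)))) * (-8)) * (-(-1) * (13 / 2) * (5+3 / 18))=31 / 810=0.04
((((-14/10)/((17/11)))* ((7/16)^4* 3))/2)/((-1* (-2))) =-554631/22282240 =-0.02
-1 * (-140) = 140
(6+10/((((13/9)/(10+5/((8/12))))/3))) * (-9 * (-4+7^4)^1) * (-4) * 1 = 414460476/13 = 31881575.08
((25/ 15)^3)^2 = 15625/ 729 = 21.43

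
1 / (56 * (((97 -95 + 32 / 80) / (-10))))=-25 / 336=-0.07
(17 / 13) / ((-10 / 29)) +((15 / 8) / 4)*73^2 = 5187887 / 2080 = 2494.18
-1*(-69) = 69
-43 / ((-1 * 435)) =0.10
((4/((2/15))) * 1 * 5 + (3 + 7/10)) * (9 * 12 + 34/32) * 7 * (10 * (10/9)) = 93872275/72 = 1303781.60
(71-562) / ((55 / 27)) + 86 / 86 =-13202 / 55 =-240.04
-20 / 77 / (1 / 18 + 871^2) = -360 / 1051476503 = -0.00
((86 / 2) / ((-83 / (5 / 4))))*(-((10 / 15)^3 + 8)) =12040 / 2241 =5.37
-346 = -346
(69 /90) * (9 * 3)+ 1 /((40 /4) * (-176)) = 36431 /1760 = 20.70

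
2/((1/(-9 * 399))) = -7182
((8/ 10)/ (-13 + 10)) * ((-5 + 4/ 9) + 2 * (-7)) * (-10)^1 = -1336/ 27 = -49.48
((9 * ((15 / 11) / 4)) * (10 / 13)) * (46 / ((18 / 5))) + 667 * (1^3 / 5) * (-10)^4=381532625 / 286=1334030.16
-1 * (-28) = 28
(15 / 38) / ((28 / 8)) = 15 / 133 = 0.11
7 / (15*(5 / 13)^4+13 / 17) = 3398759 / 530668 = 6.40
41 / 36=1.14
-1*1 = -1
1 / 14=0.07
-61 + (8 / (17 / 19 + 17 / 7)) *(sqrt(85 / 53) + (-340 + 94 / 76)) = -873.44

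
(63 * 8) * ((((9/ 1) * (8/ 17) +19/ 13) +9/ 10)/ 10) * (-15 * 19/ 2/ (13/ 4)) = -14577.99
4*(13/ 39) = 1.33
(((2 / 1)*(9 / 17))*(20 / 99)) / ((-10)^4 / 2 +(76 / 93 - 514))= 1860 / 39015119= 0.00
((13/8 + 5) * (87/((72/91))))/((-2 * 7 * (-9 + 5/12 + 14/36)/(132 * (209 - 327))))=-1978119/20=-98905.95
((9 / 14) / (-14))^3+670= 5044788391 / 7529536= 670.00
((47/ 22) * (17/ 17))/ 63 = 47/ 1386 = 0.03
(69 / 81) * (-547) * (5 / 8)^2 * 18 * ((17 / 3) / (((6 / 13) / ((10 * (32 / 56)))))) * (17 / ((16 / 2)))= -5908352125 / 12096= -488455.04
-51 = -51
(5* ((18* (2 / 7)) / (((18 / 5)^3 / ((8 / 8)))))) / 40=125 / 9072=0.01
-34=-34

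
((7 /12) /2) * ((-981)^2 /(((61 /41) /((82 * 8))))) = 7549401258 /61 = 123760676.36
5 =5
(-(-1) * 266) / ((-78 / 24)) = -1064 / 13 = -81.85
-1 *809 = -809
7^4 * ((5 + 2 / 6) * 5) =192080 / 3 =64026.67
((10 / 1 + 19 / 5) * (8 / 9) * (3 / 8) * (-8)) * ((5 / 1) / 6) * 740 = -68080 / 3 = -22693.33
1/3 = 0.33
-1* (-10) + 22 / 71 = 10.31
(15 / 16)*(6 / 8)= 0.70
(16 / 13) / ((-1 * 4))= -0.31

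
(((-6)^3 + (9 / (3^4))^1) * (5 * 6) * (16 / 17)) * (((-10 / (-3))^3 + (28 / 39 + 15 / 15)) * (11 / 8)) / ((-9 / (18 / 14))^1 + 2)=1162947676 / 17901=64965.51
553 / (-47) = -553 / 47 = -11.77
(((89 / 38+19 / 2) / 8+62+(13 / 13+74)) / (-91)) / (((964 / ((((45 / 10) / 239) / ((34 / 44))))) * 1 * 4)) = -297693 / 30957849728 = -0.00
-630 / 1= -630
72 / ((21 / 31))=744 / 7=106.29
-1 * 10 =-10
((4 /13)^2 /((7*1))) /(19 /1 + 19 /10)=160 /247247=0.00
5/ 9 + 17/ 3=56/ 9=6.22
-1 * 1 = -1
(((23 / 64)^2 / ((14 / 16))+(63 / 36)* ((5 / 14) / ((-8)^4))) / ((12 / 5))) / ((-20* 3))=-11297 / 11010048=-0.00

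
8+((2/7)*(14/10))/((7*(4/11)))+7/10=62/7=8.86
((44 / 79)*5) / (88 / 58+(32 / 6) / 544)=650760 / 356843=1.82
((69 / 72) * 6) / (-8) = -23 / 32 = -0.72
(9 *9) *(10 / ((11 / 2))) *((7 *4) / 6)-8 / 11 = 7552 / 11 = 686.55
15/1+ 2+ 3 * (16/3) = 33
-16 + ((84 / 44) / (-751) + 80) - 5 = 487378 / 8261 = 59.00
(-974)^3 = -924010424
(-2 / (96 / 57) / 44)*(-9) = 171 / 704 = 0.24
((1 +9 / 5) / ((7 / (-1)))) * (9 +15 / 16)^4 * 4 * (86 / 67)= -27482545323 / 1372160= -20028.67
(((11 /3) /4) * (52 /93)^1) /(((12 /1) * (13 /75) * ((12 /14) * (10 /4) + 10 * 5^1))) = 385 /81468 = 0.00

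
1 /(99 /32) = 32 /99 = 0.32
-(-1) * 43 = 43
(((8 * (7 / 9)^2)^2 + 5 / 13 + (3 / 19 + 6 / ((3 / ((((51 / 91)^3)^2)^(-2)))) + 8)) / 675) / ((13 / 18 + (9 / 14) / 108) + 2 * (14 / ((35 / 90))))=9057854213219337983957060512 / 210248813525087665368532483875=0.04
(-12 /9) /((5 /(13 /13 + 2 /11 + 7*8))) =-2516 /165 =-15.25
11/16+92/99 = 2561/1584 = 1.62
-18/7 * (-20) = 360/7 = 51.43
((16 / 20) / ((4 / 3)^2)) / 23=9 / 460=0.02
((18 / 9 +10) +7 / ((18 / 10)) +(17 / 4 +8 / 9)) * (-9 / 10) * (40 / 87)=-757 / 87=-8.70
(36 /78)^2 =36 /169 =0.21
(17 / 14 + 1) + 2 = 59 / 14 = 4.21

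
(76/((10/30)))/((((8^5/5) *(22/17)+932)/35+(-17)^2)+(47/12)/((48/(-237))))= 130233600/307652897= 0.42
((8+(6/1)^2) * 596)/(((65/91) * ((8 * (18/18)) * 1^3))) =22946/5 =4589.20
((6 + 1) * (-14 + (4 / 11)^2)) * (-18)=211428 / 121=1747.34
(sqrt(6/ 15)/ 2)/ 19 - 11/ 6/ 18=-11/ 108 + sqrt(10)/ 190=-0.09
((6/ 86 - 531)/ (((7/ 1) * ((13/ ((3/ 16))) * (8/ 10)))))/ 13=-171225/ 1627808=-0.11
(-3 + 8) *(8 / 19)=40 / 19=2.11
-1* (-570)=570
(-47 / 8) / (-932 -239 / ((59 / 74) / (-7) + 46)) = 1117143 / 178212080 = 0.01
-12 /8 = -3 /2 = -1.50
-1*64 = -64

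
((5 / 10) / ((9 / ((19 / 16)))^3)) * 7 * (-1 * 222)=-1776481 / 995328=-1.78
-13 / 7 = -1.86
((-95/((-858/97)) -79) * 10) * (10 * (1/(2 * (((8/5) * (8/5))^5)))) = -14298583984375/460635242496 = -31.04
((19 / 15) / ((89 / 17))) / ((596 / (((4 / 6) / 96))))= 323 / 114575040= 0.00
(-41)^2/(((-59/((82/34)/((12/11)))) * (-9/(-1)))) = -7.00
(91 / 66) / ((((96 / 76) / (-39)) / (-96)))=44954 / 11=4086.73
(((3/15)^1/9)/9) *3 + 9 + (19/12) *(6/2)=7429/540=13.76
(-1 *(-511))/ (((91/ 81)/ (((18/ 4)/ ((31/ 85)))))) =4523445/ 806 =5612.21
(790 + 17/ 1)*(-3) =-2421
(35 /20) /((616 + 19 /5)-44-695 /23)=805 /250968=0.00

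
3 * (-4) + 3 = -9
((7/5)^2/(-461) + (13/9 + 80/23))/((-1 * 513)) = -11733832/1223851275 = -0.01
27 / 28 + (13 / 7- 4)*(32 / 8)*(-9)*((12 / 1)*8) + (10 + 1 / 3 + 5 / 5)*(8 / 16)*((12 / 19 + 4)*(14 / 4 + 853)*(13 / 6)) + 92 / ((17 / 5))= 56139.04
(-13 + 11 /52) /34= -665 /1768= -0.38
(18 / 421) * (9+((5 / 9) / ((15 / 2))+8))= 922 / 1263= 0.73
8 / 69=0.12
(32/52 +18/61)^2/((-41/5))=-2606420/25782809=-0.10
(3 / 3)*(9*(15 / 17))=135 / 17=7.94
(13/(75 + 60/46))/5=23/675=0.03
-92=-92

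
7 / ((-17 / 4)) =-1.65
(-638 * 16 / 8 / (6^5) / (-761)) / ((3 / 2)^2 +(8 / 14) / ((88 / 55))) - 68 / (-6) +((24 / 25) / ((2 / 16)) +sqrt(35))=sqrt(35) +12833465461 / 674968950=24.93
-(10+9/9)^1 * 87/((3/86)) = -27434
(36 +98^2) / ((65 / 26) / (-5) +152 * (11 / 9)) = 34704 / 667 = 52.03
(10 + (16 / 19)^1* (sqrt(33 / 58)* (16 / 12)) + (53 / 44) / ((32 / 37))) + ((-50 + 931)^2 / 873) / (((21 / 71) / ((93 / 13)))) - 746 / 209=21512.52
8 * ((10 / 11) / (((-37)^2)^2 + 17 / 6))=480 / 123694813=0.00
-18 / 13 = -1.38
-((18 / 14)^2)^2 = -6561 / 2401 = -2.73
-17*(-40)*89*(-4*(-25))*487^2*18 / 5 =5167248436800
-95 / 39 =-2.44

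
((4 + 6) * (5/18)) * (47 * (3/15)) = 235/9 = 26.11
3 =3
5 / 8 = 0.62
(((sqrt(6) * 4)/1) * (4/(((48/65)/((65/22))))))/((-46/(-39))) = 54925 * sqrt(6)/1012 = 132.94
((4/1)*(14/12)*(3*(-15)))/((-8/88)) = 2310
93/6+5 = 20.50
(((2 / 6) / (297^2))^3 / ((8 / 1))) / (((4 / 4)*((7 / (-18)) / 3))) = -1 / 19217492809573212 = -0.00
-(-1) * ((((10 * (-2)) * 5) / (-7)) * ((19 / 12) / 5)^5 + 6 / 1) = 329068099 / 54432000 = 6.05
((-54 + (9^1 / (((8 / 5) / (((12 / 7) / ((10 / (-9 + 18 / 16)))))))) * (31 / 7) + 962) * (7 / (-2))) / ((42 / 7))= -195859 / 384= -510.05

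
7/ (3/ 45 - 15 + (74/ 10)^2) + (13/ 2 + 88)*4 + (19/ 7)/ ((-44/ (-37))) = 350020049/ 919996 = 380.46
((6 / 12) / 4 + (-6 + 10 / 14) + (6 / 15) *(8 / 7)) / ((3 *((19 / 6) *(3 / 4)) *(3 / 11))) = -4829 / 1995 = -2.42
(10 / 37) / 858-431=-6841258 / 15873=-431.00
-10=-10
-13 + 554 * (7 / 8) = 1887 / 4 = 471.75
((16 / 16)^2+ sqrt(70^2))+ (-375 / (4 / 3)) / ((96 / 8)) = 761 / 16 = 47.56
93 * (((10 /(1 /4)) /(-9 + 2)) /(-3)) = 1240 /7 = 177.14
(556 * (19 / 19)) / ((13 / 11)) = 6116 / 13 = 470.46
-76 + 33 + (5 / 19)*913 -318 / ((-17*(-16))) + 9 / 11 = 5597033 / 28424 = 196.91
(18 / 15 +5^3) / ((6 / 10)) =631 / 3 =210.33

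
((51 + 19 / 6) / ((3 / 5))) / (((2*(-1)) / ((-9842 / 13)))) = 615125 / 18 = 34173.61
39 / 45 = 13 / 15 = 0.87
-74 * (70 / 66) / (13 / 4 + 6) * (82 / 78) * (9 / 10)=-1148 / 143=-8.03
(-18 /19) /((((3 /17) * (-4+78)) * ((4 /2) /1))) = -51 /1406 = -0.04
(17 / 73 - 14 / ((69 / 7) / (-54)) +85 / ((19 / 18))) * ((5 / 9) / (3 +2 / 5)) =125574175 / 4880853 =25.73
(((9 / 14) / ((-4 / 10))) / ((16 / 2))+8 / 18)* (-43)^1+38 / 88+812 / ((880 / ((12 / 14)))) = -1025639 / 110880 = -9.25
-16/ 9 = -1.78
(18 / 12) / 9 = 1 / 6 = 0.17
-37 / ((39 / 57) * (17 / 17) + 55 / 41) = -28823 / 1578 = -18.27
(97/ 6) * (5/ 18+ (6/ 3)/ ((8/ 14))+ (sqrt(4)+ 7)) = 11155/ 54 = 206.57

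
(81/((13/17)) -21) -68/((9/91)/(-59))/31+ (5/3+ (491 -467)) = 5147305/3627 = 1419.16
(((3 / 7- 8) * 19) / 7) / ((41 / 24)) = -24168 / 2009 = -12.03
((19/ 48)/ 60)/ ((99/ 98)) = 931/ 142560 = 0.01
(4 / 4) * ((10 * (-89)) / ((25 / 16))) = -2848 / 5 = -569.60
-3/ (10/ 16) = -24/ 5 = -4.80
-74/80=-37/40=-0.92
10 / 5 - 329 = -327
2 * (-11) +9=-13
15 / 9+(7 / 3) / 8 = 47 / 24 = 1.96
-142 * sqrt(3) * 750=-106500 * sqrt(3)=-184463.41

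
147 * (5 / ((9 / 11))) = 2695 / 3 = 898.33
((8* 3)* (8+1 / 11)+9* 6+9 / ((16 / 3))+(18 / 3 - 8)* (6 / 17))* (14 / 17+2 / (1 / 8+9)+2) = 175937292 / 232067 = 758.13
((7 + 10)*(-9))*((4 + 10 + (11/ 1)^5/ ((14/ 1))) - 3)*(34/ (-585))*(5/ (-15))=-3105883/ 91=-34130.58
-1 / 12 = -0.08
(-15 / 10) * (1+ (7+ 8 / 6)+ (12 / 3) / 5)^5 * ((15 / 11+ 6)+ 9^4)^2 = -2614584436549484544 / 378125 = -6914603468560.62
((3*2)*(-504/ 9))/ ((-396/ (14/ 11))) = 392/ 363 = 1.08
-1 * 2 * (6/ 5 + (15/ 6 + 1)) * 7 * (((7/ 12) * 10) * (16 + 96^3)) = -1018791928/ 3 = -339597309.33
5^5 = 3125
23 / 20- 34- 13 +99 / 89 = -79633 / 1780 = -44.74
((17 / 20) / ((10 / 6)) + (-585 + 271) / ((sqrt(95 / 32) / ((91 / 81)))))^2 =52254626702059 / 1246590000 - 971516*sqrt(190) / 64125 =41709.22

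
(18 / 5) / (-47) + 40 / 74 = 0.46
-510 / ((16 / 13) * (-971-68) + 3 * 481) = -1326 / 427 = -3.11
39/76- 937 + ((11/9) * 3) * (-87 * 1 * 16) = -459077/76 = -6040.49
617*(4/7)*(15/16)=9255/28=330.54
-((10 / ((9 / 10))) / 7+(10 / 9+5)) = -485 / 63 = -7.70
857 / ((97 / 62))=53134 / 97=547.77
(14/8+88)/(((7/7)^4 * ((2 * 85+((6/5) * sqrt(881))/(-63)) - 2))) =37695 * sqrt(881)/622332152+83117475/155583038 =0.54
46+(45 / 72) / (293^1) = 107829 / 2344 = 46.00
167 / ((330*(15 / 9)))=167 / 550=0.30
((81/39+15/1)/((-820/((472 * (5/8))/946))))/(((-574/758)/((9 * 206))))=15.90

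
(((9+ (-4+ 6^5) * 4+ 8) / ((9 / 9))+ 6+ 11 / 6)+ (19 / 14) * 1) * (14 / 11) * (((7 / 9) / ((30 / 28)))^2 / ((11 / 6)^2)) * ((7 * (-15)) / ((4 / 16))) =-1405652503808 / 539055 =-2607623.53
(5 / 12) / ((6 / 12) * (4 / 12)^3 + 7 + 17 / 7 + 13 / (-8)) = 630 / 11827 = 0.05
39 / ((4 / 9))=351 / 4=87.75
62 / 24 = 31 / 12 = 2.58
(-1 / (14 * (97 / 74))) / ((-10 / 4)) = 74 / 3395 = 0.02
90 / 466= 45 / 233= 0.19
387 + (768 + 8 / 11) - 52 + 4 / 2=12163 / 11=1105.73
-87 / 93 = -29 / 31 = -0.94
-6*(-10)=60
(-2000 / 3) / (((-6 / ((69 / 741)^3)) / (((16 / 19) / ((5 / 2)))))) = 77868800 / 2576837133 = 0.03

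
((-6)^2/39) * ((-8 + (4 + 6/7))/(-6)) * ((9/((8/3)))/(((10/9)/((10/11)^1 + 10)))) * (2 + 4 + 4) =14580/91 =160.22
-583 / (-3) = 583 / 3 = 194.33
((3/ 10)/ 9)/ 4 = 1/ 120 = 0.01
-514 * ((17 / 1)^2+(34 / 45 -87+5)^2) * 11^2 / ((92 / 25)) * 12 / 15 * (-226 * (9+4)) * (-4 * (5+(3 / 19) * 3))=-1060514018571193472 / 176985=-5992112430834.21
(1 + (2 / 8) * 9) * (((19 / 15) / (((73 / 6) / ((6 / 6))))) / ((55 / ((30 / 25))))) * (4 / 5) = 2964 / 501875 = 0.01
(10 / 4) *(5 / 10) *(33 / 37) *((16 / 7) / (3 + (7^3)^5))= 330 / 614809215538007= 0.00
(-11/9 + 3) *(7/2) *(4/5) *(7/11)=1568/495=3.17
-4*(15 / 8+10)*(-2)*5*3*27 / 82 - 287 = 14941 / 82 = 182.21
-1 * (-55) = 55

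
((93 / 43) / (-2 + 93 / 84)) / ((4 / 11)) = -7161 / 1075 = -6.66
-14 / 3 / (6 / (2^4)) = -112 / 9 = -12.44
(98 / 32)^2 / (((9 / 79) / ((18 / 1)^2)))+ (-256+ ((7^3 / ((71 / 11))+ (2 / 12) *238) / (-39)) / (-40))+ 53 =70365390809 / 2658240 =26470.67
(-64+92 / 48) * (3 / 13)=-745 / 52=-14.33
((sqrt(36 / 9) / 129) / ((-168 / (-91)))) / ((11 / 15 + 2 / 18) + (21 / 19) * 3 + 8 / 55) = 209 / 107156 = 0.00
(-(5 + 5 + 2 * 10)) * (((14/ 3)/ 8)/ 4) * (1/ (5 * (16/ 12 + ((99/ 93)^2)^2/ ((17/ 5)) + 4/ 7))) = -2307878979/ 6020127880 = -0.38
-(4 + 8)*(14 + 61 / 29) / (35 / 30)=-33624 / 203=-165.64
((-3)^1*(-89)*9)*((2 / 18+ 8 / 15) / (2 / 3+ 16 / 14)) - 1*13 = 160133 / 190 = 842.81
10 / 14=5 / 7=0.71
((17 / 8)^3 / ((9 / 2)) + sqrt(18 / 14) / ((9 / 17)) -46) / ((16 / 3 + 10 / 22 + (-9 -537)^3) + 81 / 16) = 1111781 / 4125276464592 -2992 *sqrt(7) / 601602817753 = 0.00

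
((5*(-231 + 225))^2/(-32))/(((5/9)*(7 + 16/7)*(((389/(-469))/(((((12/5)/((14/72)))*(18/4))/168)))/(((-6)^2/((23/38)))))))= 75169377/581555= 129.26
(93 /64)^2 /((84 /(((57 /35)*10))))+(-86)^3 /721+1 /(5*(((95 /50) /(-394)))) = -725264193161 /785555456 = -923.25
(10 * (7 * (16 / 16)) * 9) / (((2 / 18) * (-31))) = -182.90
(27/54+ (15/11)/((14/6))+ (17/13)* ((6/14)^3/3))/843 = 109745/82696614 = 0.00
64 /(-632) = -8 /79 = -0.10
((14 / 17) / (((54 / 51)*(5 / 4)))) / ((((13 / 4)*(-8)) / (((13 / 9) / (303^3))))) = -14 / 11266341435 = -0.00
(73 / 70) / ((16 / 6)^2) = 0.15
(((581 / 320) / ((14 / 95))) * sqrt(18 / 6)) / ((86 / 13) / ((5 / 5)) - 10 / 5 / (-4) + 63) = 0.30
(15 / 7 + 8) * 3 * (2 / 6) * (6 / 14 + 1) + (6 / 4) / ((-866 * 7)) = 1229699 / 84868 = 14.49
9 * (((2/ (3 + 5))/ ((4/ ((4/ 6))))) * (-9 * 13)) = -351/ 8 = -43.88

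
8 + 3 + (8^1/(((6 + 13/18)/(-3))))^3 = -61134397/1771561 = -34.51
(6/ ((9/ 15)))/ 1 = 10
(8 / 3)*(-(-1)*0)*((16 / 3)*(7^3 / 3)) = 0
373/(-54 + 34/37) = -13801/1964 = -7.03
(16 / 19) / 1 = 16 / 19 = 0.84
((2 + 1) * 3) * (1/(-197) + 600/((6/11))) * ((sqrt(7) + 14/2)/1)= 1950291 * sqrt(7)/197 + 13652037/197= 95492.50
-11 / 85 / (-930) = 11 / 79050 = 0.00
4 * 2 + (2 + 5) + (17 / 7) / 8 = 857 / 56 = 15.30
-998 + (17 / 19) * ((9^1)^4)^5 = 206680312803967770655 / 19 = 10877911200208830034.47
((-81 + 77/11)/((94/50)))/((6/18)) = -5550/47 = -118.09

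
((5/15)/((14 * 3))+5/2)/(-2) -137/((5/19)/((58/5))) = -9513337/1575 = -6040.21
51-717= -666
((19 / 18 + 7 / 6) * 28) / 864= 35 / 486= 0.07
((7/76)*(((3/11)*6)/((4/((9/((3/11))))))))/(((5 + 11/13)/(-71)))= -174447/11552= -15.10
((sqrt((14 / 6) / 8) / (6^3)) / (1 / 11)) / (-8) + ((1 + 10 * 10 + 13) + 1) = 115 -11 * sqrt(42) / 20736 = 115.00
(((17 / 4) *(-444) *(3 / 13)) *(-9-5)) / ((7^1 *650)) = 5661 / 4225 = 1.34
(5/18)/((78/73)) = 365/1404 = 0.26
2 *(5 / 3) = 10 / 3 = 3.33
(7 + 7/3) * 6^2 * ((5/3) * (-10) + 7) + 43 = -3205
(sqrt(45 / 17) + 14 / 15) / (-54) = -sqrt(85) / 306 - 7 / 405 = -0.05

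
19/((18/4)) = 38/9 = 4.22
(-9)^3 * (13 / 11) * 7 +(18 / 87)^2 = -55790703 / 9251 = -6030.78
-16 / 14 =-8 / 7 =-1.14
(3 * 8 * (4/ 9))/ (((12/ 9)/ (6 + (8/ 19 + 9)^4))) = 8219260856/ 130321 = 63069.35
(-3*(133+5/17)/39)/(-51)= 2266/11271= 0.20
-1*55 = -55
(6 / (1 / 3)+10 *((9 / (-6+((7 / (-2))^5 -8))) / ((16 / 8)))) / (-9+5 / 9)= -278235 / 131138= -2.12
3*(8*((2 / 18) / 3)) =8 / 9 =0.89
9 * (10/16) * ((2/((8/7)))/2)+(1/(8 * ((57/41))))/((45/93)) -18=-12.89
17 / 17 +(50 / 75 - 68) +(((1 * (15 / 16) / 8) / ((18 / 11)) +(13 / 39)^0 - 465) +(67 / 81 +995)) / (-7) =-20657869 / 145152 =-142.32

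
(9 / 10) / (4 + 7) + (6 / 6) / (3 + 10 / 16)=1141 / 3190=0.36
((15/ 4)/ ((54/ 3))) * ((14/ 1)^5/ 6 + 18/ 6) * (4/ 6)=12450.05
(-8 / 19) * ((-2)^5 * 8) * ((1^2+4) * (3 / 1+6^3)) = 2242560 / 19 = 118029.47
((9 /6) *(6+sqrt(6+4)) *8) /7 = 12 *sqrt(10) /7+72 /7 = 15.71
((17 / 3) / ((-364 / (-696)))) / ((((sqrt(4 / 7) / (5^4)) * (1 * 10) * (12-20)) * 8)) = -61625 * sqrt(7) / 11648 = -14.00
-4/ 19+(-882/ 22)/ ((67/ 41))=-346487/ 14003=-24.74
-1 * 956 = -956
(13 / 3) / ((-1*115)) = -13 / 345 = -0.04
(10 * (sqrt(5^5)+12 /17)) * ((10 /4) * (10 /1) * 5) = 15000 /17+31250 * sqrt(5) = 70759.48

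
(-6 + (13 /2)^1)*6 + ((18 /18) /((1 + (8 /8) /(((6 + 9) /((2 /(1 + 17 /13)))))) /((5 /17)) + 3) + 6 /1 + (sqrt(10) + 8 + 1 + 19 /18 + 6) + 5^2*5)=sqrt(10) + 20064371 /133578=153.37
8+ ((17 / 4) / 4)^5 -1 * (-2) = 11905617 / 1048576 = 11.35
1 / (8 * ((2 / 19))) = 19 / 16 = 1.19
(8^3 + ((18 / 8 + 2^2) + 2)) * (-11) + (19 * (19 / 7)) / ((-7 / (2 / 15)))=-16827773 / 2940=-5723.73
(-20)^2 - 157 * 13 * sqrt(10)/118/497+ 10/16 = 400.51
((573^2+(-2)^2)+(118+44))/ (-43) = -328495/ 43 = -7639.42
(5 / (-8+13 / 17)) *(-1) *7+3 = 964 / 123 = 7.84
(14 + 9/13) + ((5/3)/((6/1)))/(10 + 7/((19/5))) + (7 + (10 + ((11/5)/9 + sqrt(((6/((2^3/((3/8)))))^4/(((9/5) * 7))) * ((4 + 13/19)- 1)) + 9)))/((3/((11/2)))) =62.91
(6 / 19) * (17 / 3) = 1.79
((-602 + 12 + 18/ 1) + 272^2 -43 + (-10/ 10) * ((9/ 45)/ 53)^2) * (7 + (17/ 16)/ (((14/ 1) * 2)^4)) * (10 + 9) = 842399725833259623/ 86328435200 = 9758079.41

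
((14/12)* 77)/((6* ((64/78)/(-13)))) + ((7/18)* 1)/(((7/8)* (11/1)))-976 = -15373363/12672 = -1213.18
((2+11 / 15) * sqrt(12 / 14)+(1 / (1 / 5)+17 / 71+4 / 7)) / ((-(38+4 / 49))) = -10108 / 66243 - 287 * sqrt(42) / 27990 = -0.22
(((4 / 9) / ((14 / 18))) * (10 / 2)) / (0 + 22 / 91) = 130 / 11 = 11.82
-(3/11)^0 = -1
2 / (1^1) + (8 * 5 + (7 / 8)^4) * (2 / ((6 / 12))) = 168289 / 1024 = 164.34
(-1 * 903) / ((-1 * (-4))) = -903 / 4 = -225.75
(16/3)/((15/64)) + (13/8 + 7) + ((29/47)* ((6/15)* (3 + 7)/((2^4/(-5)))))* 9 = 24.44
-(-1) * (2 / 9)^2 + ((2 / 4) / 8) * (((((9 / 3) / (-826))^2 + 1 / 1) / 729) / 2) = 786664237 / 15916134528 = 0.05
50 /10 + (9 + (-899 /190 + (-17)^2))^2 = 3105010341 /36100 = 86011.37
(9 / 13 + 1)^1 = 22 / 13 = 1.69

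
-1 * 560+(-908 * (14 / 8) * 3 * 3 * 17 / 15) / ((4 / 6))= -248717 / 10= -24871.70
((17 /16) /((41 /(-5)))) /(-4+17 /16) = 85 /1927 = 0.04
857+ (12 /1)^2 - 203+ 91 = 889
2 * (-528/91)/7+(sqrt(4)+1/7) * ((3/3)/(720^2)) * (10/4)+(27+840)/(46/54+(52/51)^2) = 59358149639261/129966100992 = 456.72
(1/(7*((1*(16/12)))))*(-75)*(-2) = 225/14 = 16.07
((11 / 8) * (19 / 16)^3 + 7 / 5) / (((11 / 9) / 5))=5459589 / 360448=15.15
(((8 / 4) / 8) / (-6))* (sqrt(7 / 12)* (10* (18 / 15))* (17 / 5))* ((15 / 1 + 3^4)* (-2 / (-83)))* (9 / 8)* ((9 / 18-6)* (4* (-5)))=-6732* sqrt(21) / 83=-371.69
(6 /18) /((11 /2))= 2 /33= 0.06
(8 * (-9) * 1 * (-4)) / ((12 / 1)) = 24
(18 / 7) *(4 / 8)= 9 / 7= 1.29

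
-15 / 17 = -0.88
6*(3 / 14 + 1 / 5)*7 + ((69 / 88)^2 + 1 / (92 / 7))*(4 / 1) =4489211 / 222640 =20.16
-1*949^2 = -900601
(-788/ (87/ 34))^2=717811264/ 7569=94835.68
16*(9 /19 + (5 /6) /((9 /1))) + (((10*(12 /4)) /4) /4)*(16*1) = 20038 /513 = 39.06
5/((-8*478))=-5/3824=-0.00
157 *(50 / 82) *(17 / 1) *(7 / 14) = 66725 / 82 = 813.72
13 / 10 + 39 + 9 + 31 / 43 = 21509 / 430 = 50.02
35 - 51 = -16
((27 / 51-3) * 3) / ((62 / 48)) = -5.74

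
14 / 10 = 1.40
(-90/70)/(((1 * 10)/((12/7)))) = -54/245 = -0.22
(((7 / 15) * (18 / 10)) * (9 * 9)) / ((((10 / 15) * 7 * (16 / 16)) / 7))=5103 / 50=102.06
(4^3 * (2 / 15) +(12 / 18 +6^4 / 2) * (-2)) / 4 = -1611 / 5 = -322.20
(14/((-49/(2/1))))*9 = -36/7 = -5.14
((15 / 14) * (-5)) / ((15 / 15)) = -75 / 14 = -5.36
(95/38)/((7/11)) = 55/14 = 3.93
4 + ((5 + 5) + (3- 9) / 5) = 64 / 5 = 12.80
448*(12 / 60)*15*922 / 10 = 619584 / 5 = 123916.80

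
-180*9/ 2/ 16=-405/ 8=-50.62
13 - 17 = -4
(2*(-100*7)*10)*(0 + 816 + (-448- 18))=-4900000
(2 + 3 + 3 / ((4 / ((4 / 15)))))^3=17576 / 125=140.61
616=616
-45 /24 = -15 /8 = -1.88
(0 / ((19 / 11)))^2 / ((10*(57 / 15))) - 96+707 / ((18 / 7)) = 3221 / 18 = 178.94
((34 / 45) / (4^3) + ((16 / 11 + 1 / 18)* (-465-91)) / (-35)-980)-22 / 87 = -341649727 / 357280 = -956.25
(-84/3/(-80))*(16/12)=7/15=0.47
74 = 74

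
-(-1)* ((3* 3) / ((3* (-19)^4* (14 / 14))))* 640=1920 / 130321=0.01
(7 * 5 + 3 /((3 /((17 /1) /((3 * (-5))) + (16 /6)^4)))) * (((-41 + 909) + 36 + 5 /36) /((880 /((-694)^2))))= 3045925184819 /72900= 41782238.47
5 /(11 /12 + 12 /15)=300 /103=2.91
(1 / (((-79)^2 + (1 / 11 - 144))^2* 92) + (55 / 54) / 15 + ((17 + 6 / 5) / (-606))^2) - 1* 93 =-9807601807714019207 / 105536161667275200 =-92.93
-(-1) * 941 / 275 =941 / 275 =3.42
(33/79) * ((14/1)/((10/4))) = 924/395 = 2.34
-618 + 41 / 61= -37657 / 61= -617.33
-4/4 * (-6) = 6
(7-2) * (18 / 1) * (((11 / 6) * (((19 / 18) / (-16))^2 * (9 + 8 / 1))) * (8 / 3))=337535 / 10368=32.56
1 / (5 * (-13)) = -1 / 65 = -0.02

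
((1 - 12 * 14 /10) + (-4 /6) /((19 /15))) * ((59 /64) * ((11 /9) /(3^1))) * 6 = -335533 /9120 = -36.79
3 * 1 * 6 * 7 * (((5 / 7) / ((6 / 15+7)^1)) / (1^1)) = 450 / 37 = 12.16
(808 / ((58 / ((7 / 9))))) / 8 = 707 / 522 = 1.35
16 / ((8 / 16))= 32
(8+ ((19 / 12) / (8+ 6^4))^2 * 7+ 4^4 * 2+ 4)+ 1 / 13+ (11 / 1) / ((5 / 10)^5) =2788709479507 / 3183178752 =876.08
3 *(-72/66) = -36/11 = -3.27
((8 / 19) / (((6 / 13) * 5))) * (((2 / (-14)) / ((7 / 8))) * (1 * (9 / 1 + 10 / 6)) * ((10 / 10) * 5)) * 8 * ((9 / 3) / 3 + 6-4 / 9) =-6283264 / 75411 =-83.32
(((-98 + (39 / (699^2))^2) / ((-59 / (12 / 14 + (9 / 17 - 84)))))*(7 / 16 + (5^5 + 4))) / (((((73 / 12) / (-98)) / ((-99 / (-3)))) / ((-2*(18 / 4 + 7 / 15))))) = -4893639457563787669446323 / 2157980307520990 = -2267694214.13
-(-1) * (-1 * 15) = -15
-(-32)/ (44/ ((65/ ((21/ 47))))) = 24440/ 231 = 105.80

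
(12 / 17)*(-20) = -240 / 17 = -14.12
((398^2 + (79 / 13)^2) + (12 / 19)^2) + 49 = 9669336414 / 61009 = 158490.33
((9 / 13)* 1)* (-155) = -1395 / 13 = -107.31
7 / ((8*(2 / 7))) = 49 / 16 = 3.06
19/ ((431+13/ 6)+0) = 114/ 2599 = 0.04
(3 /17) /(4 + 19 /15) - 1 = -1298 /1343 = -0.97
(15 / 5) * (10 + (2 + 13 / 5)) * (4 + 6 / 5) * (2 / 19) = 11388 / 475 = 23.97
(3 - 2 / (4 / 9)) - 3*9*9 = -244.50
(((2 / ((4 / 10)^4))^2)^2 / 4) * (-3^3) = -4119873046875 / 16384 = -251457095.15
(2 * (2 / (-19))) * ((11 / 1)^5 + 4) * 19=-644220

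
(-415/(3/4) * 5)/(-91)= 8300/273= 30.40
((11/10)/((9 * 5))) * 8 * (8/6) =176/675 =0.26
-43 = -43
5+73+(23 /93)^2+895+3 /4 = 33689971 /34596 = 973.81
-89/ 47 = -1.89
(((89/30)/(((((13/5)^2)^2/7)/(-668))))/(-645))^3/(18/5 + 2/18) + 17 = 2554915696972713760859/150041229160480846227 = 17.03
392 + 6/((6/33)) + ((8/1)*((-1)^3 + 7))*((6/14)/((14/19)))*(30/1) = 61865/49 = 1262.55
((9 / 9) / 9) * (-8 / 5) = -8 / 45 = -0.18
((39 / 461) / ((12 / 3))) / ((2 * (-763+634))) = -13 / 158584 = -0.00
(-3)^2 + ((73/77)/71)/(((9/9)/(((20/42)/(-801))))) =827642933/91960407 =9.00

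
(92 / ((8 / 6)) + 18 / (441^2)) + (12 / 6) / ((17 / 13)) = 25909225 / 367353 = 70.53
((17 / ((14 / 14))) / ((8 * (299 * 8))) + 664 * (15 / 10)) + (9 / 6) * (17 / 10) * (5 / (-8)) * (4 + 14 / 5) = 94260433 / 95680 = 985.16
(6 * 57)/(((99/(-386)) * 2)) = -666.73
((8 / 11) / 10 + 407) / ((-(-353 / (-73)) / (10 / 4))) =-1634397 / 7766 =-210.46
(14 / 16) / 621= 7 / 4968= 0.00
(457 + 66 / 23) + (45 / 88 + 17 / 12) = 2804035 / 6072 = 461.80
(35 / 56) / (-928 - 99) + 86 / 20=176619 / 41080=4.30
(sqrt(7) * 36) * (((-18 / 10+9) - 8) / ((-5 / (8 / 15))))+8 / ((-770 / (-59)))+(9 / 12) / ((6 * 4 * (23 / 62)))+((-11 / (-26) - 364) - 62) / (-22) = 384 * sqrt(7) / 125+36913479 / 1841840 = 28.17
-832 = -832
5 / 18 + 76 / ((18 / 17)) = 1297 / 18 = 72.06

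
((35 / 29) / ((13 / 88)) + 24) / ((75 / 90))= 72768 / 1885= 38.60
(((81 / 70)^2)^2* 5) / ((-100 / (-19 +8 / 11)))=1.64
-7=-7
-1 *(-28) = 28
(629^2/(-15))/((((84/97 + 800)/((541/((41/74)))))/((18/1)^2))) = -41482581408486/3981305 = -10419342.76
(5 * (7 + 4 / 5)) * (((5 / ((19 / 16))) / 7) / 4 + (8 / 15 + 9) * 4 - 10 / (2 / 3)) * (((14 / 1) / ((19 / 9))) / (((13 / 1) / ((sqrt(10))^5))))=16722360 * sqrt(10) / 361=146484.06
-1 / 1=-1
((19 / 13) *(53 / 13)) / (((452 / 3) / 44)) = 33231 / 19097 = 1.74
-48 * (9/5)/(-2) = 216/5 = 43.20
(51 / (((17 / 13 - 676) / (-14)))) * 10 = 13260 / 1253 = 10.58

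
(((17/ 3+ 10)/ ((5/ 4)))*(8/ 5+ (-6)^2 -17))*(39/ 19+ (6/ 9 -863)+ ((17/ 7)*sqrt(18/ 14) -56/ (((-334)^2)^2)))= -221402.03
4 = 4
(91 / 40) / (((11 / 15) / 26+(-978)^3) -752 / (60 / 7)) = -3549 / 1459288645940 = -0.00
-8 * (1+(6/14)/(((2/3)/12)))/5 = -488/35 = -13.94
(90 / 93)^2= 900 / 961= 0.94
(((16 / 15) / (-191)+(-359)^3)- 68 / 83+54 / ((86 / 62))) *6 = -946202645544298 / 3408395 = -277609445.37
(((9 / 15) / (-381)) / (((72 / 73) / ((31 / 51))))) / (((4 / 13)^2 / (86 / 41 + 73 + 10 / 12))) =-7143727513 / 9177649920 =-0.78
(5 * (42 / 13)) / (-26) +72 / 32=1101 / 676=1.63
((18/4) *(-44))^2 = 39204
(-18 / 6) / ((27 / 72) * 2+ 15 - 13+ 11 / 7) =-84 / 121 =-0.69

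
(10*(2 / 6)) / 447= 10 / 1341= 0.01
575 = 575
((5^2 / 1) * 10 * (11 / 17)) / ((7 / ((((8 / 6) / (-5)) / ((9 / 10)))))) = -22000 / 3213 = -6.85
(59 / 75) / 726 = 59 / 54450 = 0.00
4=4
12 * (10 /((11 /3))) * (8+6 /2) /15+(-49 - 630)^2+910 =461975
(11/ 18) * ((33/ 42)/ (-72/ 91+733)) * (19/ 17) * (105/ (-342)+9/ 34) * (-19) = 1225367/ 2079686772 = 0.00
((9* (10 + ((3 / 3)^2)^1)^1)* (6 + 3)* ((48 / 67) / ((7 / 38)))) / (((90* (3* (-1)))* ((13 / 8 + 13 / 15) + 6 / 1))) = -722304 / 477911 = -1.51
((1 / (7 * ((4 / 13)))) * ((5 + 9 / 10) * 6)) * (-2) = -2301 / 70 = -32.87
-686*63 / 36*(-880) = 1056440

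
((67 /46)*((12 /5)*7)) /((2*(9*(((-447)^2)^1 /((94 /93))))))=44086 /6410871765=0.00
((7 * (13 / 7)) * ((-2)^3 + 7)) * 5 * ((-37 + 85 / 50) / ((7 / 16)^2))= 587392 / 49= 11987.59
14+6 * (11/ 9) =64/ 3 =21.33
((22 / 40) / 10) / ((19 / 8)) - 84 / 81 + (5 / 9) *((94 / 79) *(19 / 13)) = -628831 / 13171275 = -0.05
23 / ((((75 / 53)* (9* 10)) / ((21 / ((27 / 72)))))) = 34132 / 3375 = 10.11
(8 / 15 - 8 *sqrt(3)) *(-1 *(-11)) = 88 / 15 - 88 *sqrt(3) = -146.55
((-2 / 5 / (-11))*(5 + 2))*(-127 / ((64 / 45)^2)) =-360045 / 22528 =-15.98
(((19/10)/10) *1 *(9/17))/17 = 171/28900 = 0.01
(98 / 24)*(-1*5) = -20.42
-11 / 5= -2.20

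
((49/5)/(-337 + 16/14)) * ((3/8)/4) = -1029/376160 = -0.00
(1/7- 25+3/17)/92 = -2937/10948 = -0.27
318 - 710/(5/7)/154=3427/11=311.55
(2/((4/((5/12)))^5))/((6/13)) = 40625/764411904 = 0.00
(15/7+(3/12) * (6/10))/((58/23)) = 7383/8120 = 0.91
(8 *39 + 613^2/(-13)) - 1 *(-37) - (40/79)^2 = -2316879712/81133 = -28556.56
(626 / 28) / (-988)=-313 / 13832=-0.02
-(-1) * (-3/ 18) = -1/ 6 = -0.17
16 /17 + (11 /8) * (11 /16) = 4105 /2176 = 1.89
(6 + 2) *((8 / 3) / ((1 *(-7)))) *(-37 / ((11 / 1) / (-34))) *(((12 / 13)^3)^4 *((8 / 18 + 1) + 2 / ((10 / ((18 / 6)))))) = -2446017899802918912 / 8969762772155185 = -272.70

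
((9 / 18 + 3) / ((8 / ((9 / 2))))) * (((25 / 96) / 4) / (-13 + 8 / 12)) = -1575 / 151552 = -0.01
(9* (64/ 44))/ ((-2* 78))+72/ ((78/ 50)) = 46.07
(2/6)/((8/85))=85/24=3.54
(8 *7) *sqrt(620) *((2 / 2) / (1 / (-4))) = -448 *sqrt(155) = -5577.56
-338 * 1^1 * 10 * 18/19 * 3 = -182520/19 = -9606.32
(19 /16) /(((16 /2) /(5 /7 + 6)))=893 /896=1.00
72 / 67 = 1.07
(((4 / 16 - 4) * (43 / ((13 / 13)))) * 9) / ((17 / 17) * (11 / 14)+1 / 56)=-1806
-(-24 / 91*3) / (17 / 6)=432 / 1547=0.28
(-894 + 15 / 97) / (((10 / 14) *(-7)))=86703 / 485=178.77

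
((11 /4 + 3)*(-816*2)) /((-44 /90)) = 211140 /11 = 19194.55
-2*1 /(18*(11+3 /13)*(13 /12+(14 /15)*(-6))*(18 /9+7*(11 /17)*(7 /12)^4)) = 15275520 /17604911483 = 0.00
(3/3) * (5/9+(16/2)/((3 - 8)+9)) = 2.56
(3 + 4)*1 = 7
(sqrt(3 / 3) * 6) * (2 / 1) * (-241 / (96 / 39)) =-9399 / 8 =-1174.88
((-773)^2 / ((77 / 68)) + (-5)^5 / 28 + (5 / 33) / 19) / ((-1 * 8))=-1323161483 / 20064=-65947.04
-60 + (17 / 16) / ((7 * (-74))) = -497297 / 8288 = -60.00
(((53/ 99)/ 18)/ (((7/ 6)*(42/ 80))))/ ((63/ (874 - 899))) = -0.02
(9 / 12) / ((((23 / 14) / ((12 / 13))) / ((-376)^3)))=-22400767.14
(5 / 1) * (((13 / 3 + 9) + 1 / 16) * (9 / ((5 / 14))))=13503 / 8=1687.88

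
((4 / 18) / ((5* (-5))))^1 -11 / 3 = -827 / 225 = -3.68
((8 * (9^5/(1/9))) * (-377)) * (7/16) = -1402472799/2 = -701236399.50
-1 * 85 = -85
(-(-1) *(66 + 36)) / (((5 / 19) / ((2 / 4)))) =969 / 5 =193.80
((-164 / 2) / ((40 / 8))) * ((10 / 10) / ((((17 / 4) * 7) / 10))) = -656 / 119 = -5.51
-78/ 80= -0.98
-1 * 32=-32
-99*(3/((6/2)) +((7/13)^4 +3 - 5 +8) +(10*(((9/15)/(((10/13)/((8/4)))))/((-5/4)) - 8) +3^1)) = 5824442943/714025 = 8157.20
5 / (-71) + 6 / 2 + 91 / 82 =23517 / 5822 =4.04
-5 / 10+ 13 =12.50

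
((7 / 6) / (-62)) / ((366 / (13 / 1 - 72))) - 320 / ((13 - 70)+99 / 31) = 112609727 / 18925128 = 5.95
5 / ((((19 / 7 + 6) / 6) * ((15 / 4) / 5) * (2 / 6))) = 840 / 61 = 13.77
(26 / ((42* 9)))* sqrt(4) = 26 / 189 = 0.14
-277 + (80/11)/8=-3037/11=-276.09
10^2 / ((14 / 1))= 7.14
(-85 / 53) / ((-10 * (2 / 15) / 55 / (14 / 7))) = 14025 / 106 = 132.31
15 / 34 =0.44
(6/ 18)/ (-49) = -1/ 147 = -0.01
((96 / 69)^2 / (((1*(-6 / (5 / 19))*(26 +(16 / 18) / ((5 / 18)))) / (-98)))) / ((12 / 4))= 627200 / 6603507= 0.09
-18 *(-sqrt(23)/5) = 18 *sqrt(23)/5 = 17.26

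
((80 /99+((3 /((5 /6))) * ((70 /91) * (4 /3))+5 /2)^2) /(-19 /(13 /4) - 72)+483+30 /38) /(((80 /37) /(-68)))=-30090401448659 /1979714880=-15199.36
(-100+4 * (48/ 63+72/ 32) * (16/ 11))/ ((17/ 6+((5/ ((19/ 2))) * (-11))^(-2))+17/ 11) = -20957200/ 1120231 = -18.71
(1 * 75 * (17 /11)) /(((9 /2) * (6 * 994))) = 425 /98406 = 0.00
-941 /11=-85.55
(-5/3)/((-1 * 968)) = 5/2904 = 0.00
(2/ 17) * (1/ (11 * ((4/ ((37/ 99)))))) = 37/ 37026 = 0.00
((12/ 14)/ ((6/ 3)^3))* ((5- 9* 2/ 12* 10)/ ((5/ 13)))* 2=-39/ 7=-5.57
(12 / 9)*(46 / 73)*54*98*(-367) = -119119392 / 73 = -1631772.49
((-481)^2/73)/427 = 231361/31171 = 7.42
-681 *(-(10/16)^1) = 3405/8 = 425.62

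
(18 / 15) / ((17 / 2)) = 12 / 85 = 0.14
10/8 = 5/4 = 1.25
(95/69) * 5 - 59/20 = 5429/1380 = 3.93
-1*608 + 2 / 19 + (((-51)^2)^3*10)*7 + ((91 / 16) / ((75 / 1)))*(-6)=4680612552754271 / 3800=1231740145461.65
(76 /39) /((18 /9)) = 38 /39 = 0.97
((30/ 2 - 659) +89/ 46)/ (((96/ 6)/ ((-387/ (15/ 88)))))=8382033/ 92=91109.05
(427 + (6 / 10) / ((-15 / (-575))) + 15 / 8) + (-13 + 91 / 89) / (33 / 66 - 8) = 4843081 / 10680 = 453.47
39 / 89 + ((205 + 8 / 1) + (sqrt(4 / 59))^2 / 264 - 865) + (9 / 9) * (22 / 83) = -18734528939 / 28764978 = -651.30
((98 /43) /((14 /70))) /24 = 245 /516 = 0.47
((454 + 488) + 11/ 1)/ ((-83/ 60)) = -688.92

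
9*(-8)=-72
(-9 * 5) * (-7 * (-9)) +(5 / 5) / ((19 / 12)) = -53853 / 19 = -2834.37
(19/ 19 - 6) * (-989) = 4945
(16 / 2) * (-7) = -56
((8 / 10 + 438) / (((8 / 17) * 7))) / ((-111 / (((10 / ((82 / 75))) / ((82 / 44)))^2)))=-28.91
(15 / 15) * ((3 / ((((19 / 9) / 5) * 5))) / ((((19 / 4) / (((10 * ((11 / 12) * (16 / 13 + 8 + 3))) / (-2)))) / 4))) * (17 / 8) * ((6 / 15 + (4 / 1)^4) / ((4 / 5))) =-857648385 / 18772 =-45687.64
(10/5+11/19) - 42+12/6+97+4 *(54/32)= 5041/76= 66.33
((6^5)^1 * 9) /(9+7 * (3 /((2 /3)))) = 1728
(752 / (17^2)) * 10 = 7520 / 289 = 26.02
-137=-137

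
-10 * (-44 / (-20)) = -22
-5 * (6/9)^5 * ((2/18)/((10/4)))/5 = -64/10935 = -0.01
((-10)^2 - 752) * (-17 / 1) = 11084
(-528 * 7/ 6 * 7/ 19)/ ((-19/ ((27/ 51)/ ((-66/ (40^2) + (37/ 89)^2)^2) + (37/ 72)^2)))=1018523215489286263603/ 2764790335949905224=368.39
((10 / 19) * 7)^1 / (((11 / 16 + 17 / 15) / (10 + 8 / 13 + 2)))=2755200 / 107939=25.53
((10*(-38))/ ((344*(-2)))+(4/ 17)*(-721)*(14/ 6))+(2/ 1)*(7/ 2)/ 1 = -3406087/ 8772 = -388.29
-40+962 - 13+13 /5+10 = 4608 /5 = 921.60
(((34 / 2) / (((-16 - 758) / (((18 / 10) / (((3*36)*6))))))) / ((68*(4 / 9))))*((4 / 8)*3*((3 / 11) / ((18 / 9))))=-1 / 2421760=-0.00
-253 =-253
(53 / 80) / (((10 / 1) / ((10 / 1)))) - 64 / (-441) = 0.81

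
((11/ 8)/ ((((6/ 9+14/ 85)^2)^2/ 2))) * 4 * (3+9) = 139532270625/ 504990784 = 276.31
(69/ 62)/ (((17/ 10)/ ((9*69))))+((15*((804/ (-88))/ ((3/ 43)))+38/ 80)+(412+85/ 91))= -24147487527/ 21101080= -1144.37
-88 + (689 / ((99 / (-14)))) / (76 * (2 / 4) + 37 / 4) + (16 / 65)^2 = -1016425312 / 11293425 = -90.00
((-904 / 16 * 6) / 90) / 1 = -113 / 30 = -3.77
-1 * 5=-5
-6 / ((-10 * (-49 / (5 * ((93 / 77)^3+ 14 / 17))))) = -60196593 / 380291989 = -0.16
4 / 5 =0.80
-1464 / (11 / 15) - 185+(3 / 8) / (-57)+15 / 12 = -3645161 / 1672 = -2180.12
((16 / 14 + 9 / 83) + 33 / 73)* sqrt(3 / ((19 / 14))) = 72244* sqrt(798) / 805847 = 2.53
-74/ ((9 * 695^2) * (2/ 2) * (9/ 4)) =-296/ 39125025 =-0.00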